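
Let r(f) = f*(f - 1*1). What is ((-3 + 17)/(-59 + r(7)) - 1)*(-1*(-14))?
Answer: -434/17 ≈ -25.529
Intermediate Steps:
r(f) = f*(-1 + f) (r(f) = f*(f - 1) = f*(-1 + f))
((-3 + 17)/(-59 + r(7)) - 1)*(-1*(-14)) = ((-3 + 17)/(-59 + 7*(-1 + 7)) - 1)*(-1*(-14)) = (14/(-59 + 7*6) - 1)*14 = (14/(-59 + 42) - 1)*14 = (14/(-17) - 1)*14 = (14*(-1/17) - 1)*14 = (-14/17 - 1)*14 = -31/17*14 = -434/17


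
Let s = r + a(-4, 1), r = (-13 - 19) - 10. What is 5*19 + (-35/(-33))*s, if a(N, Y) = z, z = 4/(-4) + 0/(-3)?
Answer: 1630/33 ≈ 49.394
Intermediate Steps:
r = -42 (r = -32 - 10 = -42)
z = -1 (z = 4*(-¼) + 0*(-⅓) = -1 + 0 = -1)
a(N, Y) = -1
s = -43 (s = -42 - 1 = -43)
5*19 + (-35/(-33))*s = 5*19 - 35/(-33)*(-43) = 95 - 35*(-1/33)*(-43) = 95 + (35/33)*(-43) = 95 - 1505/33 = 1630/33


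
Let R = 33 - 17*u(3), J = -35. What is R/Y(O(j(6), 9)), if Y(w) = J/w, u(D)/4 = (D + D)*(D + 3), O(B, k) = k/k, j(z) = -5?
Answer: 69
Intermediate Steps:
O(B, k) = 1
u(D) = 8*D*(3 + D) (u(D) = 4*((D + D)*(D + 3)) = 4*((2*D)*(3 + D)) = 4*(2*D*(3 + D)) = 8*D*(3 + D))
R = -2415 (R = 33 - 136*3*(3 + 3) = 33 - 136*3*6 = 33 - 17*144 = 33 - 2448 = -2415)
Y(w) = -35/w
R/Y(O(j(6), 9)) = -2415/((-35/1)) = -2415/((-35*1)) = -2415/(-35) = -2415*(-1/35) = 69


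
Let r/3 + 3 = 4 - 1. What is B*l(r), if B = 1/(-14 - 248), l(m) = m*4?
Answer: 0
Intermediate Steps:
r = 0 (r = -9 + 3*(4 - 1) = -9 + 3*3 = -9 + 9 = 0)
l(m) = 4*m
B = -1/262 (B = 1/(-262) = -1/262 ≈ -0.0038168)
B*l(r) = -2*0/131 = -1/262*0 = 0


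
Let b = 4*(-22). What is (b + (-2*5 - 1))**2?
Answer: 9801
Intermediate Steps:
b = -88
(b + (-2*5 - 1))**2 = (-88 + (-2*5 - 1))**2 = (-88 + (-10 - 1))**2 = (-88 - 11)**2 = (-99)**2 = 9801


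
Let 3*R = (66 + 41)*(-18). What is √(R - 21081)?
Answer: I*√21723 ≈ 147.39*I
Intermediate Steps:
R = -642 (R = ((66 + 41)*(-18))/3 = (107*(-18))/3 = (⅓)*(-1926) = -642)
√(R - 21081) = √(-642 - 21081) = √(-21723) = I*√21723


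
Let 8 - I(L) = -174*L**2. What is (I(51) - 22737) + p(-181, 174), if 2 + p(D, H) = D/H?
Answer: 74792501/174 ≈ 4.2984e+5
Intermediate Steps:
p(D, H) = -2 + D/H
I(L) = 8 + 174*L**2 (I(L) = 8 - (-174)*L**2 = 8 + 174*L**2)
(I(51) - 22737) + p(-181, 174) = ((8 + 174*51**2) - 22737) + (-2 - 181/174) = ((8 + 174*2601) - 22737) + (-2 - 181*1/174) = ((8 + 452574) - 22737) + (-2 - 181/174) = (452582 - 22737) - 529/174 = 429845 - 529/174 = 74792501/174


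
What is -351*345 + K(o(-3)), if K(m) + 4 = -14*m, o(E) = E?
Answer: -121057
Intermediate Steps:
K(m) = -4 - 14*m
-351*345 + K(o(-3)) = -351*345 + (-4 - 14*(-3)) = -121095 + (-4 + 42) = -121095 + 38 = -121057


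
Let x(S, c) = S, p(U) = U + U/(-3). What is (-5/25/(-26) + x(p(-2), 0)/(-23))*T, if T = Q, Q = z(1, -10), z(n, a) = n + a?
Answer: -1767/2990 ≈ -0.59097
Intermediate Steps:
z(n, a) = a + n
Q = -9 (Q = -10 + 1 = -9)
p(U) = 2*U/3 (p(U) = U + U*(-⅓) = U - U/3 = 2*U/3)
T = -9
(-5/25/(-26) + x(p(-2), 0)/(-23))*T = (-5/25/(-26) + ((⅔)*(-2))/(-23))*(-9) = (-5*1/25*(-1/26) - 4/3*(-1/23))*(-9) = (-⅕*(-1/26) + 4/69)*(-9) = (1/130 + 4/69)*(-9) = (589/8970)*(-9) = -1767/2990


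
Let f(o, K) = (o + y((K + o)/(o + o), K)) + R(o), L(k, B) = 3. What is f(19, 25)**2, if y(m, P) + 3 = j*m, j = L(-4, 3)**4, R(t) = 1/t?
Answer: 4355569/361 ≈ 12065.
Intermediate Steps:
R(t) = 1/t
j = 81 (j = 3**4 = 81)
y(m, P) = -3 + 81*m
f(o, K) = -3 + o + 1/o + 81*(K + o)/(2*o) (f(o, K) = (o + (-3 + 81*((K + o)/(o + o)))) + 1/o = (o + (-3 + 81*((K + o)/((2*o))))) + 1/o = (o + (-3 + 81*((K + o)*(1/(2*o))))) + 1/o = (o + (-3 + 81*((K + o)/(2*o)))) + 1/o = (o + (-3 + 81*(K + o)/(2*o))) + 1/o = (-3 + o + 81*(K + o)/(2*o)) + 1/o = -3 + o + 1/o + 81*(K + o)/(2*o))
f(19, 25)**2 = (75/2 + 19 + 1/19 + (81/2)*25/19)**2 = (75/2 + 19 + 1/19 + (81/2)*25*(1/19))**2 = (75/2 + 19 + 1/19 + 2025/38)**2 = (2087/19)**2 = 4355569/361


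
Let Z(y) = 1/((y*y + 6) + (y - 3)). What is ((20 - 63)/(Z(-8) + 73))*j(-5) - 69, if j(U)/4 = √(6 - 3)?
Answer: -69 - 2537*√3/1077 ≈ -73.080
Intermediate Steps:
Z(y) = 1/(3 + y + y²) (Z(y) = 1/((y² + 6) + (-3 + y)) = 1/((6 + y²) + (-3 + y)) = 1/(3 + y + y²))
j(U) = 4*√3 (j(U) = 4*√(6 - 3) = 4*√3)
((20 - 63)/(Z(-8) + 73))*j(-5) - 69 = ((20 - 63)/(1/(3 - 8 + (-8)²) + 73))*(4*√3) - 69 = (-43/(1/(3 - 8 + 64) + 73))*(4*√3) - 69 = (-43/(1/59 + 73))*(4*√3) - 69 = (-43/4308/59)*(4*√3) - 69 = (-43*59/4308)*(4*√3) - 69 = -2537*√3/1077 - 69 = -69 - 2537*√3/1077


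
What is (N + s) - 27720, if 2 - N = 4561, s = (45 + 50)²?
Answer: -23254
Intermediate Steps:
s = 9025 (s = 95² = 9025)
N = -4559 (N = 2 - 1*4561 = 2 - 4561 = -4559)
(N + s) - 27720 = (-4559 + 9025) - 27720 = 4466 - 27720 = -23254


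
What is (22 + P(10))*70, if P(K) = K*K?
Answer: 8540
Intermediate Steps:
P(K) = K**2
(22 + P(10))*70 = (22 + 10**2)*70 = (22 + 100)*70 = 122*70 = 8540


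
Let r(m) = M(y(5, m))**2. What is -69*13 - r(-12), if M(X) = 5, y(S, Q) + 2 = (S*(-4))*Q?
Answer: -922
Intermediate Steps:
y(S, Q) = -2 - 4*Q*S (y(S, Q) = -2 + (S*(-4))*Q = -2 + (-4*S)*Q = -2 - 4*Q*S)
r(m) = 25 (r(m) = 5**2 = 25)
-69*13 - r(-12) = -69*13 - 1*25 = -897 - 25 = -922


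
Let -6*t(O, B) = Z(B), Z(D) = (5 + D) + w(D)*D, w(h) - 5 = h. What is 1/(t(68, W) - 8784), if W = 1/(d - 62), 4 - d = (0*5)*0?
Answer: -6728/59104243 ≈ -0.00011383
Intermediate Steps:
d = 4 (d = 4 - 0*5*0 = 4 - 0*0 = 4 - 1*0 = 4 + 0 = 4)
w(h) = 5 + h
W = -1/58 (W = 1/(4 - 62) = 1/(-58) = -1/58 ≈ -0.017241)
Z(D) = 5 + D + D*(5 + D) (Z(D) = (5 + D) + (5 + D)*D = (5 + D) + D*(5 + D) = 5 + D + D*(5 + D))
t(O, B) = -⅚ - B/6 - B*(5 + B)/6 (t(O, B) = -(5 + B + B*(5 + B))/6 = -⅚ - B/6 - B*(5 + B)/6)
1/(t(68, W) - 8784) = 1/((-⅚ - ⅙*(-1/58) - ⅙*(-1/58)*(5 - 1/58)) - 8784) = 1/((-⅚ + 1/348 - ⅙*(-1/58)*289/58) - 8784) = 1/((-⅚ + 1/348 + 289/20184) - 8784) = 1/(-5491/6728 - 8784) = 1/(-59104243/6728) = -6728/59104243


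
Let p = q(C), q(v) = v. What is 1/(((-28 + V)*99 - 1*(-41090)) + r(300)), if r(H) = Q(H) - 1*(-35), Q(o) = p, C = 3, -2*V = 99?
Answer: 2/66911 ≈ 2.9890e-5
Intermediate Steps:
V = -99/2 (V = -1/2*99 = -99/2 ≈ -49.500)
p = 3
Q(o) = 3
r(H) = 38 (r(H) = 3 - 1*(-35) = 3 + 35 = 38)
1/(((-28 + V)*99 - 1*(-41090)) + r(300)) = 1/(((-28 - 99/2)*99 - 1*(-41090)) + 38) = 1/((-155/2*99 + 41090) + 38) = 1/((-15345/2 + 41090) + 38) = 1/(66835/2 + 38) = 1/(66911/2) = 2/66911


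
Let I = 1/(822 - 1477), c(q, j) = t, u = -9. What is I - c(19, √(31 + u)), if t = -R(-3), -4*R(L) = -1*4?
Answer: 654/655 ≈ 0.99847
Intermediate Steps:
R(L) = 1 (R(L) = -(-1)*4/4 = -¼*(-4) = 1)
t = -1 (t = -1*1 = -1)
c(q, j) = -1
I = -1/655 (I = 1/(-655) = -1/655 ≈ -0.0015267)
I - c(19, √(31 + u)) = -1/655 - 1*(-1) = -1/655 + 1 = 654/655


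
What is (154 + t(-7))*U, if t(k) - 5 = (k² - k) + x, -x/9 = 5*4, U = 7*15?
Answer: 3675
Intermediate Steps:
U = 105
x = -180 (x = -45*4 = -9*20 = -180)
t(k) = -175 + k² - k (t(k) = 5 + ((k² - k) - 180) = 5 + (-180 + k² - k) = -175 + k² - k)
(154 + t(-7))*U = (154 + (-175 + (-7)² - 1*(-7)))*105 = (154 + (-175 + 49 + 7))*105 = (154 - 119)*105 = 35*105 = 3675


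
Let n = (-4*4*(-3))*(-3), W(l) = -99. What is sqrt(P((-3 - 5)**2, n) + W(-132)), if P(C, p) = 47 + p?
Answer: 14*I ≈ 14.0*I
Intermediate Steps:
n = -144 (n = -16*(-3)*(-3) = 48*(-3) = -144)
sqrt(P((-3 - 5)**2, n) + W(-132)) = sqrt((47 - 144) - 99) = sqrt(-97 - 99) = sqrt(-196) = 14*I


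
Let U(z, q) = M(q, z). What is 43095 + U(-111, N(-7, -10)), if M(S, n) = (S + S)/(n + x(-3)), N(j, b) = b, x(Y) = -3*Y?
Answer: 2197855/51 ≈ 43095.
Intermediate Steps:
M(S, n) = 2*S/(9 + n) (M(S, n) = (S + S)/(n - 3*(-3)) = (2*S)/(n + 9) = (2*S)/(9 + n) = 2*S/(9 + n))
U(z, q) = 2*q/(9 + z)
43095 + U(-111, N(-7, -10)) = 43095 + 2*(-10)/(9 - 111) = 43095 + 2*(-10)/(-102) = 43095 + 2*(-10)*(-1/102) = 43095 + 10/51 = 2197855/51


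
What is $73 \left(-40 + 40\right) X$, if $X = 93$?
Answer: $0$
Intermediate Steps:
$73 \left(-40 + 40\right) X = 73 \left(-40 + 40\right) 93 = 73 \cdot 0 \cdot 93 = 0 \cdot 93 = 0$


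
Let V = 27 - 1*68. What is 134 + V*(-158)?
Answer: 6612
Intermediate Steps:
V = -41 (V = 27 - 68 = -41)
134 + V*(-158) = 134 - 41*(-158) = 134 + 6478 = 6612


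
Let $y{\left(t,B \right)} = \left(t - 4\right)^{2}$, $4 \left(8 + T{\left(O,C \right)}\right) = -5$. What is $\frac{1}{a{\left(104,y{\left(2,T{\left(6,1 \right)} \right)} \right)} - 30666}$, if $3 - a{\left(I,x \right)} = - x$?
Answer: $- \frac{1}{30659} \approx -3.2617 \cdot 10^{-5}$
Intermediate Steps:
$T{\left(O,C \right)} = - \frac{37}{4}$ ($T{\left(O,C \right)} = -8 + \frac{1}{4} \left(-5\right) = -8 - \frac{5}{4} = - \frac{37}{4}$)
$y{\left(t,B \right)} = \left(-4 + t\right)^{2}$
$a{\left(I,x \right)} = 3 + x$ ($a{\left(I,x \right)} = 3 - - x = 3 + x$)
$\frac{1}{a{\left(104,y{\left(2,T{\left(6,1 \right)} \right)} \right)} - 30666} = \frac{1}{\left(3 + \left(-4 + 2\right)^{2}\right) - 30666} = \frac{1}{\left(3 + \left(-2\right)^{2}\right) - 30666} = \frac{1}{\left(3 + 4\right) - 30666} = \frac{1}{7 - 30666} = \frac{1}{-30659} = - \frac{1}{30659}$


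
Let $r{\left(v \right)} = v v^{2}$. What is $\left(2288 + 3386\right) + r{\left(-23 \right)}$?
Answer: $-6493$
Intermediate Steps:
$r{\left(v \right)} = v^{3}$
$\left(2288 + 3386\right) + r{\left(-23 \right)} = \left(2288 + 3386\right) + \left(-23\right)^{3} = 5674 - 12167 = -6493$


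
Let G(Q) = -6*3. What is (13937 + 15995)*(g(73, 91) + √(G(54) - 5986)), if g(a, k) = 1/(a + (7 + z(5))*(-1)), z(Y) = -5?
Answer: 29932/71 + 59864*I*√1501 ≈ 421.58 + 2.3193e+6*I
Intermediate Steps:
G(Q) = -18
g(a, k) = 1/(-2 + a) (g(a, k) = 1/(a + (7 - 5)*(-1)) = 1/(a + 2*(-1)) = 1/(a - 2) = 1/(-2 + a))
(13937 + 15995)*(g(73, 91) + √(G(54) - 5986)) = (13937 + 15995)*(1/(-2 + 73) + √(-18 - 5986)) = 29932*(1/71 + √(-6004)) = 29932*(1/71 + 2*I*√1501) = 29932/71 + 59864*I*√1501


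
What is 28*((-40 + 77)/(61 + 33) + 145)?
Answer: 191338/47 ≈ 4071.0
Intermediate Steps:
28*((-40 + 77)/(61 + 33) + 145) = 28*(37/94 + 145) = 28*(13667/94) = 191338/47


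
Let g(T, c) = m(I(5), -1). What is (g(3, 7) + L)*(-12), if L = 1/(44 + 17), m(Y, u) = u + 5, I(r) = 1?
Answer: -2940/61 ≈ -48.197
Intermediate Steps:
m(Y, u) = 5 + u
g(T, c) = 4 (g(T, c) = 5 - 1 = 4)
L = 1/61 ≈ 0.016393
(g(3, 7) + L)*(-12) = (4 + 1/61)*(-12) = (245/61)*(-12) = -2940/61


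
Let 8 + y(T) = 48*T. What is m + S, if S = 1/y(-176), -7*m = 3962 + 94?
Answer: -4899649/8456 ≈ -579.43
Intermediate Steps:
m = -4056/7 (m = -(3962 + 94)/7 = -⅐*4056 = -4056/7 ≈ -579.43)
y(T) = -8 + 48*T
S = -1/8456 (S = 1/(-8 + 48*(-176)) = 1/(-8 - 8448) = 1/(-8456) = -1/8456 ≈ -0.00011826)
m + S = -4056/7 - 1/8456 = -4899649/8456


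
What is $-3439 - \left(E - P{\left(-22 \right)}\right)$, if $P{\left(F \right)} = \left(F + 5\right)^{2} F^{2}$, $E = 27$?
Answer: $136410$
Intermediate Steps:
$P{\left(F \right)} = F^{2} \left(5 + F\right)^{2}$ ($P{\left(F \right)} = \left(5 + F\right)^{2} F^{2} = F^{2} \left(5 + F\right)^{2}$)
$-3439 - \left(E - P{\left(-22 \right)}\right) = -3439 - \left(27 - \left(-22\right)^{2} \left(5 - 22\right)^{2}\right) = -3439 - \left(27 - 484 \left(-17\right)^{2}\right) = -3439 + \left(484 \cdot 289 - 27\right) = -3439 + \left(139876 - 27\right) = -3439 + 139849 = 136410$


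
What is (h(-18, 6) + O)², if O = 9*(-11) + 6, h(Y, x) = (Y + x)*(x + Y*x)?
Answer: 1279161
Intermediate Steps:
O = -93 (O = -99 + 6 = -93)
(h(-18, 6) + O)² = (6*(-18 + 6 + (-18)² - 18*6) - 93)² = (6*(-18 + 6 + 324 - 108) - 93)² = (6*204 - 93)² = (1224 - 93)² = 1131² = 1279161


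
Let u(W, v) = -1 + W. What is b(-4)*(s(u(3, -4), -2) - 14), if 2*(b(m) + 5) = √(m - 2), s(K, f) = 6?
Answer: 40 - 4*I*√6 ≈ 40.0 - 9.798*I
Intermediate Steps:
b(m) = -5 + √(-2 + m)/2 (b(m) = -5 + √(m - 2)/2 = -5 + √(-2 + m)/2)
b(-4)*(s(u(3, -4), -2) - 14) = (-5 + √(-2 - 4)/2)*(6 - 14) = (-5 + √(-6)/2)*(-8) = (-5 + (I*√6)/2)*(-8) = (-5 + I*√6/2)*(-8) = 40 - 4*I*√6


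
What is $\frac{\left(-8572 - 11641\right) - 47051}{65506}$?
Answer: $- \frac{33632}{32753} \approx -1.0268$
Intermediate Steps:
$\frac{\left(-8572 - 11641\right) - 47051}{65506} = \left(\left(-8572 - 11641\right) - 47051\right) \frac{1}{65506} = \left(-20213 - 47051\right) \frac{1}{65506} = \left(-67264\right) \frac{1}{65506} = - \frac{33632}{32753}$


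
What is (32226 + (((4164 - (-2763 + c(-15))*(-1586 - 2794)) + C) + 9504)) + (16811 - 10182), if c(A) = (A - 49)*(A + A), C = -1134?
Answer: -3640951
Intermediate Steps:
c(A) = 2*A*(-49 + A) (c(A) = (-49 + A)*(2*A) = 2*A*(-49 + A))
(32226 + (((4164 - (-2763 + c(-15))*(-1586 - 2794)) + C) + 9504)) + (16811 - 10182) = (32226 + (((4164 - (-2763 + 2*(-15)*(-49 - 15))*(-1586 - 2794)) - 1134) + 9504)) + (16811 - 10182) = (32226 + (((4164 - (-2763 + 2*(-15)*(-64))*(-4380)) - 1134) + 9504)) + 6629 = (32226 + (((4164 - (-2763 + 1920)*(-4380)) - 1134) + 9504)) + 6629 = (32226 + (((4164 - (-843)*(-4380)) - 1134) + 9504)) + 6629 = (32226 + (((4164 - 1*3692340) - 1134) + 9504)) + 6629 = (32226 + (((4164 - 3692340) - 1134) + 9504)) + 6629 = (32226 + ((-3688176 - 1134) + 9504)) + 6629 = (32226 + (-3689310 + 9504)) + 6629 = (32226 - 3679806) + 6629 = -3647580 + 6629 = -3640951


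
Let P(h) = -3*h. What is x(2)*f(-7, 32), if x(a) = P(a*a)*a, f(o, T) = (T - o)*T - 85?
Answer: -27912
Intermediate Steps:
f(o, T) = -85 + T*(T - o) (f(o, T) = T*(T - o) - 85 = -85 + T*(T - o))
x(a) = -3*a**3 (x(a) = (-3*a*a)*a = (-3*a**2)*a = -3*a**3)
x(2)*f(-7, 32) = (-3*2**3)*(-85 + 32**2 - 1*32*(-7)) = (-3*8)*(-85 + 1024 + 224) = -24*1163 = -27912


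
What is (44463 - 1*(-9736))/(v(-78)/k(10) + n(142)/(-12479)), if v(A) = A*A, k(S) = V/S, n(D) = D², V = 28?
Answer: 4734445247/189664442 ≈ 24.962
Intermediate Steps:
k(S) = 28/S
v(A) = A²
(44463 - 1*(-9736))/(v(-78)/k(10) + n(142)/(-12479)) = (44463 - 1*(-9736))/((-78)²/((28/10)) + 142²/(-12479)) = (44463 + 9736)/(6084/((28*(⅒))) + 20164*(-1/12479)) = 54199/(6084/(14/5) - 20164/12479) = 54199/(6084*(5/14) - 20164/12479) = 54199/(15210/7 - 20164/12479) = 54199/(189664442/87353) = 54199*(87353/189664442) = 4734445247/189664442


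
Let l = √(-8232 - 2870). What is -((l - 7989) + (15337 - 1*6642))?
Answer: -706 - I*√11102 ≈ -706.0 - 105.37*I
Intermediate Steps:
l = I*√11102 (l = √(-11102) = I*√11102 ≈ 105.37*I)
-((l - 7989) + (15337 - 1*6642)) = -((I*√11102 - 7989) + (15337 - 1*6642)) = -((-7989 + I*√11102) + (15337 - 6642)) = -((-7989 + I*√11102) + 8695) = -(706 + I*√11102) = -706 - I*√11102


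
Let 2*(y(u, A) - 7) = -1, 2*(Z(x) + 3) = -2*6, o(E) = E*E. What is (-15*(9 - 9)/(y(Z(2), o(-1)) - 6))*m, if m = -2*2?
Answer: 0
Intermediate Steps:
o(E) = E**2
Z(x) = -9 (Z(x) = -3 + (-2*6)/2 = -3 + (1/2)*(-12) = -3 - 6 = -9)
y(u, A) = 13/2 (y(u, A) = 7 + (1/2)*(-1) = 7 - 1/2 = 13/2)
m = -4
(-15*(9 - 9)/(y(Z(2), o(-1)) - 6))*m = -15*(9 - 9)/(13/2 - 6)*(-4) = -0/1/2*(-4) = -0*2*(-4) = -15*0*(-4) = 0*(-4) = 0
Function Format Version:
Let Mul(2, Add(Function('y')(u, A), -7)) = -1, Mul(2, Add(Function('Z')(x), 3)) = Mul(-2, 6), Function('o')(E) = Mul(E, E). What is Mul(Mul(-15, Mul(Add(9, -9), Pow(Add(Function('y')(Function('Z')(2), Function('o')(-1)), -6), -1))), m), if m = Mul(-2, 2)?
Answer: 0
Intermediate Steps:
Function('o')(E) = Pow(E, 2)
Function('Z')(x) = -9 (Function('Z')(x) = Add(-3, Mul(Rational(1, 2), Mul(-2, 6))) = Add(-3, Mul(Rational(1, 2), -12)) = Add(-3, -6) = -9)
Function('y')(u, A) = Rational(13, 2) (Function('y')(u, A) = Add(7, Mul(Rational(1, 2), -1)) = Add(7, Rational(-1, 2)) = Rational(13, 2))
m = -4
Mul(Mul(-15, Mul(Add(9, -9), Pow(Add(Function('y')(Function('Z')(2), Function('o')(-1)), -6), -1))), m) = Mul(Mul(-15, Mul(Add(9, -9), Pow(Add(Rational(13, 2), -6), -1))), -4) = Mul(Mul(-15, Mul(0, Pow(Rational(1, 2), -1))), -4) = Mul(Mul(-15, Mul(0, 2)), -4) = Mul(Mul(-15, 0), -4) = Mul(0, -4) = 0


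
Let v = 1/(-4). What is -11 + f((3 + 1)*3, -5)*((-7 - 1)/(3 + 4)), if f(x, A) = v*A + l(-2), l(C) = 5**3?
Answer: -1087/7 ≈ -155.29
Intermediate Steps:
l(C) = 125
v = -1/4 ≈ -0.25000
f(x, A) = 125 - A/4 (f(x, A) = -A/4 + 125 = 125 - A/4)
-11 + f((3 + 1)*3, -5)*((-7 - 1)/(3 + 4)) = -11 + (125 - 1/4*(-5))*((-7 - 1)/(3 + 4)) = -11 + (125 + 5/4)*(-8/7) = -11 + 505*(-8*1/7)/4 = -11 + (505/4)*(-8/7) = -11 - 1010/7 = -1087/7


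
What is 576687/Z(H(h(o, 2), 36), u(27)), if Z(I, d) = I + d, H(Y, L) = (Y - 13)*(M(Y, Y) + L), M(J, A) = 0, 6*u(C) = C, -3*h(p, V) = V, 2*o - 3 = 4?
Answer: -384458/325 ≈ -1182.9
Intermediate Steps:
o = 7/2 (o = 3/2 + (1/2)*4 = 3/2 + 2 = 7/2 ≈ 3.5000)
h(p, V) = -V/3
u(C) = C/6
H(Y, L) = L*(-13 + Y) (H(Y, L) = (Y - 13)*(0 + L) = (-13 + Y)*L = L*(-13 + Y))
576687/Z(H(h(o, 2), 36), u(27)) = 576687/(36*(-13 - 1/3*2) + (1/6)*27) = 576687/(36*(-13 - 2/3) + 9/2) = 576687/(36*(-41/3) + 9/2) = 576687/(-492 + 9/2) = 576687/(-975/2) = 576687*(-2/975) = -384458/325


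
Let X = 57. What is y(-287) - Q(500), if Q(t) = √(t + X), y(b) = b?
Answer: -287 - √557 ≈ -310.60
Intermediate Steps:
Q(t) = √(57 + t) (Q(t) = √(t + 57) = √(57 + t))
y(-287) - Q(500) = -287 - √(57 + 500) = -287 - √557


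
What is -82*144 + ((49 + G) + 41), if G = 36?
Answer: -11682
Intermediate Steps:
-82*144 + ((49 + G) + 41) = -82*144 + ((49 + 36) + 41) = -11808 + (85 + 41) = -11808 + 126 = -11682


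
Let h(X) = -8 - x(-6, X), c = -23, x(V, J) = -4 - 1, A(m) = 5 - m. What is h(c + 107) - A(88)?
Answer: 80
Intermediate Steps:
x(V, J) = -5
h(X) = -3 (h(X) = -8 - 1*(-5) = -8 + 5 = -3)
h(c + 107) - A(88) = -3 - (5 - 1*88) = -3 - (5 - 88) = -3 - 1*(-83) = -3 + 83 = 80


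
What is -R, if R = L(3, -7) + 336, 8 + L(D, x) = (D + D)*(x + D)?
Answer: -304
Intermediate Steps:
L(D, x) = -8 + 2*D*(D + x) (L(D, x) = -8 + (D + D)*(x + D) = -8 + (2*D)*(D + x) = -8 + 2*D*(D + x))
R = 304 (R = (-8 + 2*3² + 2*3*(-7)) + 336 = (-8 + 2*9 - 42) + 336 = (-8 + 18 - 42) + 336 = -32 + 336 = 304)
-R = -1*304 = -304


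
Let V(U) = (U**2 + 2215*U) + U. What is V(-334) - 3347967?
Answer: -3976555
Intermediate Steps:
V(U) = U**2 + 2216*U
V(-334) - 3347967 = -334*(2216 - 334) - 3347967 = -334*1882 - 3347967 = -628588 - 3347967 = -3976555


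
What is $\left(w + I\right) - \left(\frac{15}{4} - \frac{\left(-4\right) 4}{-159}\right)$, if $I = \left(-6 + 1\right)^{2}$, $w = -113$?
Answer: $- \frac{58289}{636} \approx -91.649$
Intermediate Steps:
$I = 25$ ($I = \left(-5\right)^{2} = 25$)
$\left(w + I\right) - \left(\frac{15}{4} - \frac{\left(-4\right) 4}{-159}\right) = \left(-113 + 25\right) - \left(\frac{15}{4} - \frac{\left(-4\right) 4}{-159}\right) = -88 - \frac{2321}{636} = - \frac{58289}{636}$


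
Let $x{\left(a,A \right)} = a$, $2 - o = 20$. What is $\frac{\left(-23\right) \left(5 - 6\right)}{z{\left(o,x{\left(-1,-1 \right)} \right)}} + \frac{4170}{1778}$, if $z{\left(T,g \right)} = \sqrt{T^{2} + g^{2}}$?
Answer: $\frac{2085}{889} + \frac{23 \sqrt{13}}{65} \approx 3.6211$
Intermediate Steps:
$o = -18$ ($o = 2 - 20 = -18$)
$\frac{\left(-23\right) \left(5 - 6\right)}{z{\left(o,x{\left(-1,-1 \right)} \right)}} + \frac{4170}{1778} = \frac{\left(-23\right) \left(5 - 6\right)}{\sqrt{\left(-18\right)^{2} + \left(-1\right)^{2}}} + \frac{4170}{1778} = \frac{\left(-23\right) \left(5 + \left(-15 + 9\right)\right)}{\sqrt{324 + 1}} + 4170 \cdot \frac{1}{1778} = \frac{\left(-23\right) \left(5 - 6\right)}{\sqrt{325}} + \frac{2085}{889} = \frac{\left(-23\right) \left(-1\right)}{5 \sqrt{13}} + \frac{2085}{889} = 23 \frac{\sqrt{13}}{65} + \frac{2085}{889} = \frac{23 \sqrt{13}}{65} + \frac{2085}{889} = \frac{2085}{889} + \frac{23 \sqrt{13}}{65}$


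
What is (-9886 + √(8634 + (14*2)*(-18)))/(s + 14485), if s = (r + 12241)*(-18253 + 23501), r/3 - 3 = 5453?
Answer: -9886/150154517 + √8130/150154517 ≈ -6.5238e-5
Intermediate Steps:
r = 16368 (r = 9 + 3*5453 = 9 + 16359 = 16368)
s = 150140032 (s = (16368 + 12241)*(-18253 + 23501) = 28609*5248 = 150140032)
(-9886 + √(8634 + (14*2)*(-18)))/(s + 14485) = (-9886 + √(8634 + (14*2)*(-18)))/(150140032 + 14485) = (-9886 + √(8634 + 28*(-18)))/150154517 = (-9886 + √(8634 - 504))*(1/150154517) = (-9886 + √8130)*(1/150154517) = -9886/150154517 + √8130/150154517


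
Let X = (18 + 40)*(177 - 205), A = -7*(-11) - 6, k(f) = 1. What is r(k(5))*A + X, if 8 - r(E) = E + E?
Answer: -1198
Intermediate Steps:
A = 71 (A = 77 - 6 = 71)
r(E) = 8 - 2*E (r(E) = 8 - (E + E) = 8 - 2*E)
X = -1624 (X = 58*(-28) = -1624)
r(k(5))*A + X = (8 - 2*1)*71 - 1624 = (8 - 2)*71 - 1624 = 6*71 - 1624 = 426 - 1624 = -1198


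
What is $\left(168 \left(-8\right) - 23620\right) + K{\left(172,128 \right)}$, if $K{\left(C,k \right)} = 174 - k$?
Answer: $-24918$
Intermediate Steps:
$\left(168 \left(-8\right) - 23620\right) + K{\left(172,128 \right)} = \left(168 \left(-8\right) - 23620\right) + \left(174 - 128\right) = \left(-1344 - 23620\right) + \left(174 - 128\right) = -24964 + 46 = -24918$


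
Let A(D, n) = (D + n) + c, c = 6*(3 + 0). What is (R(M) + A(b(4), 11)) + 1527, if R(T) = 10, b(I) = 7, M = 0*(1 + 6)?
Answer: 1573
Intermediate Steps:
M = 0 (M = 0*7 = 0)
c = 18 (c = 6*3 = 18)
A(D, n) = 18 + D + n (A(D, n) = (D + n) + 18 = 18 + D + n)
(R(M) + A(b(4), 11)) + 1527 = (10 + (18 + 7 + 11)) + 1527 = (10 + 36) + 1527 = 46 + 1527 = 1573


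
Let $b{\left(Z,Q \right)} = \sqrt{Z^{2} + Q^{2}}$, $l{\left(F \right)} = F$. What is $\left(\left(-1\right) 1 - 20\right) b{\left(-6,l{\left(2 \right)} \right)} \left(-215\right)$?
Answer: $9030 \sqrt{10} \approx 28555.0$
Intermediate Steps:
$b{\left(Z,Q \right)} = \sqrt{Q^{2} + Z^{2}}$
$\left(\left(-1\right) 1 - 20\right) b{\left(-6,l{\left(2 \right)} \right)} \left(-215\right) = \left(\left(-1\right) 1 - 20\right) \sqrt{2^{2} + \left(-6\right)^{2}} \left(-215\right) = \left(-1 - 20\right) \sqrt{4 + 36} \left(-215\right) = - 21 \sqrt{40} \left(-215\right) = - 21 \cdot 2 \sqrt{10} \left(-215\right) = - 42 \sqrt{10} \left(-215\right) = 9030 \sqrt{10}$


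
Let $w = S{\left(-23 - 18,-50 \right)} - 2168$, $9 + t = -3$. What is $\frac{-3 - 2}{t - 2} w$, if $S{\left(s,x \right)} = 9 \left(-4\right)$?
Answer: $- \frac{5510}{7} \approx -787.14$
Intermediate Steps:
$S{\left(s,x \right)} = -36$
$t = -12$ ($t = -9 - 3 = -12$)
$w = -2204$ ($w = -36 - 2168 = -2204$)
$\frac{-3 - 2}{t - 2} w = \frac{-3 - 2}{-12 - 2} \left(-2204\right) = - \frac{5}{-14} \left(-2204\right) = \left(-5\right) \left(- \frac{1}{14}\right) \left(-2204\right) = \frac{5}{14} \left(-2204\right) = - \frac{5510}{7}$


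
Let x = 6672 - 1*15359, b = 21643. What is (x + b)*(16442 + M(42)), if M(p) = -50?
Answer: 212374752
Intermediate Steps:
x = -8687 (x = 6672 - 15359 = -8687)
(x + b)*(16442 + M(42)) = (-8687 + 21643)*(16442 - 50) = 12956*16392 = 212374752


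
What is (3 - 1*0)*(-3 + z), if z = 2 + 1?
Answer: 0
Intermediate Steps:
z = 3
(3 - 1*0)*(-3 + z) = (3 - 1*0)*(-3 + 3) = (3 + 0)*0 = 3*0 = 0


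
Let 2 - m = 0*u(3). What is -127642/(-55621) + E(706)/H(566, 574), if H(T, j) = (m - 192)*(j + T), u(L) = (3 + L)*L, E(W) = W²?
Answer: -19062889/3011877150 ≈ -0.0063292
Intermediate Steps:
u(L) = L*(3 + L)
m = 2 (m = 2 - 0*3*(3 + 3) = 2 - 0*3*6 = 2 - 0*18 = 2 - 1*0 = 2 + 0 = 2)
H(T, j) = -190*T - 190*j (H(T, j) = (2 - 192)*(j + T) = -190*(T + j) = -190*T - 190*j)
-127642/(-55621) + E(706)/H(566, 574) = -127642/(-55621) + 706²/(-190*566 - 190*574) = -127642*(-1/55621) + 498436/(-107540 - 109060) = 127642/55621 + 498436/(-216600) = 127642/55621 + 498436*(-1/216600) = 127642/55621 - 124609/54150 = -19062889/3011877150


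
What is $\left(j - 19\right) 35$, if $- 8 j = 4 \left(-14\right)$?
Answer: $-420$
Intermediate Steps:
$j = 7$ ($j = - \frac{4 \left(-14\right)}{8} = \left(- \frac{1}{8}\right) \left(-56\right) = 7$)
$\left(j - 19\right) 35 = \left(7 - 19\right) 35 = \left(-12\right) 35 = -420$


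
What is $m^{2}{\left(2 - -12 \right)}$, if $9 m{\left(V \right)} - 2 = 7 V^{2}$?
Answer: $\frac{209764}{9} \approx 23307.0$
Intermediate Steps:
$m{\left(V \right)} = \frac{2}{9} + \frac{7 V^{2}}{9}$
$m^{2}{\left(2 - -12 \right)} = \left(\frac{2}{9} + \frac{7 \left(2 - -12\right)^{2}}{9}\right)^{2} = \left(\frac{2}{9} + \frac{7 \left(2 + 12\right)^{2}}{9}\right)^{2} = \left(\frac{2}{9} + \frac{7 \cdot 14^{2}}{9}\right)^{2} = \left(\frac{2}{9} + \frac{7}{9} \cdot 196\right)^{2} = \left(\frac{2}{9} + \frac{1372}{9}\right)^{2} = \left(\frac{458}{3}\right)^{2} = \frac{209764}{9}$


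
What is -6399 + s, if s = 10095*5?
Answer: 44076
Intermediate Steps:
s = 50475
-6399 + s = -6399 + 50475 = 44076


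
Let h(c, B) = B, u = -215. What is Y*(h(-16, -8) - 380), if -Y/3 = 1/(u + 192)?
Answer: -1164/23 ≈ -50.609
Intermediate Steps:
Y = 3/23 (Y = -3/(-215 + 192) = -3/(-23) = -3*(-1/23) = 3/23 ≈ 0.13043)
Y*(h(-16, -8) - 380) = 3*(-8 - 380)/23 = (3/23)*(-388) = -1164/23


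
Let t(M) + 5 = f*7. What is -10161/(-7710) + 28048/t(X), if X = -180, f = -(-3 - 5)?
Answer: 72256097/131070 ≈ 551.28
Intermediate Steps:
f = 8 (f = -1*(-8) = 8)
t(M) = 51 (t(M) = -5 + 8*7 = -5 + 56 = 51)
-10161/(-7710) + 28048/t(X) = -10161/(-7710) + 28048/51 = -10161*(-1/7710) + 28048*(1/51) = 3387/2570 + 28048/51 = 72256097/131070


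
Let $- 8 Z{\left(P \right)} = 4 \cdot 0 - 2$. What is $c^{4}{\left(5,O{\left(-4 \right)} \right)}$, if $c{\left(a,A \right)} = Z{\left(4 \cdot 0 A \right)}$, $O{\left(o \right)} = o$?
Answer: $\frac{1}{256} \approx 0.0039063$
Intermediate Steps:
$Z{\left(P \right)} = \frac{1}{4}$ ($Z{\left(P \right)} = - \frac{4 \cdot 0 - 2}{8} = - \frac{0 - 2}{8} = \left(- \frac{1}{8}\right) \left(-2\right) = \frac{1}{4}$)
$c{\left(a,A \right)} = \frac{1}{4}$
$c^{4}{\left(5,O{\left(-4 \right)} \right)} = \left(\frac{1}{4}\right)^{4} = \frac{1}{256}$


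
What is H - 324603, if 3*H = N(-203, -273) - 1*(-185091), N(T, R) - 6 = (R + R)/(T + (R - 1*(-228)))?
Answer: -32600005/124 ≈ -2.6290e+5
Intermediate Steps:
N(T, R) = 6 + 2*R/(228 + R + T) (N(T, R) = 6 + (R + R)/(T + (R - 1*(-228))) = 6 + (2*R)/(T + (R + 228)) = 6 + (2*R)/(T + (228 + R)) = 6 + (2*R)/(228 + R + T) = 6 + 2*R/(228 + R + T))
H = 7650767/124 (H = (2*(684 + 3*(-203) + 4*(-273))/(228 - 273 - 203) - 1*(-185091))/3 = (2*(684 - 609 - 1092)/(-248) + 185091)/3 = (2*(-1/248)*(-1017) + 185091)/3 = (1017/124 + 185091)/3 = (1/3)*(22952301/124) = 7650767/124 ≈ 61700.)
H - 324603 = 7650767/124 - 324603 = -32600005/124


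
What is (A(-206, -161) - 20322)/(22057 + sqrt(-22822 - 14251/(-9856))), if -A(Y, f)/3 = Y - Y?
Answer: -4417876641024/4795279789525 + 162576*I*sqrt(34637584674)/4795279789525 ≈ -0.9213 + 0.0063098*I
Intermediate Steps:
A(Y, f) = 0 (A(Y, f) = -3*(Y - Y) = -3*0 = 0)
(A(-206, -161) - 20322)/(22057 + sqrt(-22822 - 14251/(-9856))) = (0 - 20322)/(22057 + sqrt(-22822 - 14251/(-9856))) = -20322/(22057 + sqrt(-22822 - 14251*(-1/9856))) = -20322/(22057 + sqrt(-22822 + 14251/9856)) = -20322/(22057 + sqrt(-224919381/9856)) = -20322/(22057 + I*sqrt(34637584674)/1232)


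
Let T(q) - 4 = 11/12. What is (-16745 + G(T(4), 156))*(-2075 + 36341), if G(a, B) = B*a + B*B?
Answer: 286395228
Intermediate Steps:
T(q) = 59/12 (T(q) = 4 + 11/12 = 59/12)
G(a, B) = B² + B*a (G(a, B) = B*a + B² = B² + B*a)
(-16745 + G(T(4), 156))*(-2075 + 36341) = (-16745 + 156*(156 + 59/12))*(-2075 + 36341) = (-16745 + 156*(1931/12))*34266 = (-16745 + 25103)*34266 = 8358*34266 = 286395228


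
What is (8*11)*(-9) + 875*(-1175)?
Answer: -1028917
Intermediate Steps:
(8*11)*(-9) + 875*(-1175) = 88*(-9) - 1028125 = -792 - 1028125 = -1028917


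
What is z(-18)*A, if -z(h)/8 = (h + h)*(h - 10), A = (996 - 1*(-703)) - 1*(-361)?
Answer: -16611840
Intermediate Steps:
A = 2060 (A = (996 + 703) + 361 = 1699 + 361 = 2060)
z(h) = -16*h*(-10 + h) (z(h) = -8*(h + h)*(h - 10) = -8*2*h*(-10 + h) = -16*h*(-10 + h))
z(-18)*A = (16*(-18)*(10 - 1*(-18)))*2060 = (16*(-18)*(10 + 18))*2060 = (16*(-18)*28)*2060 = -8064*2060 = -16611840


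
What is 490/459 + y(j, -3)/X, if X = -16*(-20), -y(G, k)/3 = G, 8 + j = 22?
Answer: 68761/73440 ≈ 0.93629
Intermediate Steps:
j = 14 (j = -8 + 22 = 14)
y(G, k) = -3*G
X = 320
490/459 + y(j, -3)/X = 490/459 - 3*14/320 = 490*(1/459) - 42*1/320 = 490/459 - 21/160 = 68761/73440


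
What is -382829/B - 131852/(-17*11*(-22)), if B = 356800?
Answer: -1429992709/43172800 ≈ -33.123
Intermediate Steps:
-382829/B - 131852/(-17*11*(-22)) = -382829/356800 - 131852/(-17*11*(-22)) = -382829*1/356800 - 131852/((-187*(-22))) = -382829/356800 - 131852/4114 = -382829/356800 - 131852*1/4114 = -382829/356800 - 3878/121 = -1429992709/43172800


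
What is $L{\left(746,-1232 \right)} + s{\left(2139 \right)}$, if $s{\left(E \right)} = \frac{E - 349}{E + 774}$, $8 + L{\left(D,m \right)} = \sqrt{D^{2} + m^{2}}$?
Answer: $- \frac{21514}{2913} + 2 \sqrt{518585} \approx 1432.9$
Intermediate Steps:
$L{\left(D,m \right)} = -8 + \sqrt{D^{2} + m^{2}}$
$s{\left(E \right)} = \frac{-349 + E}{774 + E}$
$L{\left(746,-1232 \right)} + s{\left(2139 \right)} = \left(-8 + \sqrt{746^{2} + \left(-1232\right)^{2}}\right) + \frac{-349 + 2139}{774 + 2139} = \left(-8 + \sqrt{556516 + 1517824}\right) + \frac{1}{2913} \cdot 1790 = \left(-8 + \sqrt{2074340}\right) + \frac{1}{2913} \cdot 1790 = \left(-8 + 2 \sqrt{518585}\right) + \frac{1790}{2913} = - \frac{21514}{2913} + 2 \sqrt{518585}$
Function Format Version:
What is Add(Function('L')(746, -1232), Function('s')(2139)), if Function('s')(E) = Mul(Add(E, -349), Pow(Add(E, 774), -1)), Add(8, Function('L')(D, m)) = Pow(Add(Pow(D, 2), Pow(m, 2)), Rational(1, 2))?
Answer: Add(Rational(-21514, 2913), Mul(2, Pow(518585, Rational(1, 2)))) ≈ 1432.9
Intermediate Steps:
Function('L')(D, m) = Add(-8, Pow(Add(Pow(D, 2), Pow(m, 2)), Rational(1, 2)))
Function('s')(E) = Mul(Pow(Add(774, E), -1), Add(-349, E)) (Function('s')(E) = Mul(Add(-349, E), Pow(Add(774, E), -1)) = Mul(Pow(Add(774, E), -1), Add(-349, E)))
Add(Function('L')(746, -1232), Function('s')(2139)) = Add(Add(-8, Pow(Add(Pow(746, 2), Pow(-1232, 2)), Rational(1, 2))), Mul(Pow(Add(774, 2139), -1), Add(-349, 2139))) = Add(Add(-8, Pow(Add(556516, 1517824), Rational(1, 2))), Mul(Pow(2913, -1), 1790)) = Add(Add(-8, Pow(2074340, Rational(1, 2))), Mul(Rational(1, 2913), 1790)) = Add(Add(-8, Mul(2, Pow(518585, Rational(1, 2)))), Rational(1790, 2913)) = Add(Rational(-21514, 2913), Mul(2, Pow(518585, Rational(1, 2))))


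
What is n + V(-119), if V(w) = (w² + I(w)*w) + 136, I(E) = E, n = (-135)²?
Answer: 46683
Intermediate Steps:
n = 18225
V(w) = 136 + 2*w² (V(w) = (w² + w*w) + 136 = (w² + w²) + 136 = 2*w² + 136 = 136 + 2*w²)
n + V(-119) = 18225 + (136 + 2*(-119)²) = 18225 + (136 + 2*14161) = 18225 + (136 + 28322) = 18225 + 28458 = 46683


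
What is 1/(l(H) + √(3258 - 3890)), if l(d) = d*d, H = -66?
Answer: 1089/4743842 - I*√158/9487684 ≈ 0.00022956 - 1.3249e-6*I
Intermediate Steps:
l(d) = d²
1/(l(H) + √(3258 - 3890)) = 1/((-66)² + √(3258 - 3890)) = 1/(4356 + √(-632)) = 1/(4356 + 2*I*√158)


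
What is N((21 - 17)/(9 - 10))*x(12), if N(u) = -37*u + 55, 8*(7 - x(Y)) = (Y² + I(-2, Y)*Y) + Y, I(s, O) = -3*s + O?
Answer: -16037/2 ≈ -8018.5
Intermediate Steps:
I(s, O) = O - 3*s
x(Y) = 7 - Y/8 - Y²/8 - Y*(6 + Y)/8 (x(Y) = 7 - ((Y² + (Y - 3*(-2))*Y) + Y)/8 = 7 - ((Y² + (Y + 6)*Y) + Y)/8 = 7 - ((Y² + (6 + Y)*Y) + Y)/8 = 7 - ((Y² + Y*(6 + Y)) + Y)/8 = 7 - (Y + Y² + Y*(6 + Y))/8 = 7 + (-Y/8 - Y²/8 - Y*(6 + Y)/8) = 7 - Y/8 - Y²/8 - Y*(6 + Y)/8)
N(u) = 55 - 37*u
N((21 - 17)/(9 - 10))*x(12) = (55 - 37*(21 - 17)/(9 - 10))*(7 - 7/8*12 - ¼*12²) = (55 - 148/(-1))*(7 - 21/2 - ¼*144) = (55 - 148*(-1))*(7 - 21/2 - 36) = (55 - 37*(-4))*(-79/2) = (55 + 148)*(-79/2) = 203*(-79/2) = -16037/2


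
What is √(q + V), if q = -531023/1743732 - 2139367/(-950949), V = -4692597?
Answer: I*√4424859508734671981692280667/30707411142 ≈ 2166.2*I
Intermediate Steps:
q = 119463218771/61414822284 (q = -531023*1/1743732 - 2139367*(-1/950949) = -531023/1743732 + 2139367/950949 = 119463218771/61414822284 ≈ 1.9452)
√(q + V) = √(119463218771/61414822284 - 4692597) = √(-288194891342212777/61414822284) = I*√4424859508734671981692280667/30707411142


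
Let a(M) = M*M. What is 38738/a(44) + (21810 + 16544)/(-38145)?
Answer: 701703833/36924360 ≈ 19.004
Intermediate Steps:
a(M) = M²
38738/a(44) + (21810 + 16544)/(-38145) = 38738/(44²) + (21810 + 16544)/(-38145) = 38738/1936 + 38354*(-1/38145) = 38738*(1/1936) - 38354/38145 = 19369/968 - 38354/38145 = 701703833/36924360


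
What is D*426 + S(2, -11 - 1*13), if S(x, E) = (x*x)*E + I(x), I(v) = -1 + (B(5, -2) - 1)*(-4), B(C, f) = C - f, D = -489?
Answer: -208435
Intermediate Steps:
I(v) = -25 (I(v) = -1 + ((5 - 1*(-2)) - 1)*(-4) = -1 + ((5 + 2) - 1)*(-4) = -1 + (7 - 1)*(-4) = -1 + 6*(-4) = -1 - 24 = -25)
S(x, E) = -25 + E*x² (S(x, E) = (x*x)*E - 25 = x²*E - 25 = E*x² - 25 = -25 + E*x²)
D*426 + S(2, -11 - 1*13) = -489*426 + (-25 + (-11 - 1*13)*2²) = -208314 + (-25 + (-11 - 13)*4) = -208314 + (-25 - 24*4) = -208314 + (-25 - 96) = -208314 - 121 = -208435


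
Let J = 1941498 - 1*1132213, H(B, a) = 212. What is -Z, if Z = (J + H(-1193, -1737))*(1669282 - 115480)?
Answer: -1257798057594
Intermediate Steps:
J = 809285 (J = 1941498 - 1132213 = 809285)
Z = 1257798057594 (Z = (809285 + 212)*(1669282 - 115480) = 809497*1553802 = 1257798057594)
-Z = -1*1257798057594 = -1257798057594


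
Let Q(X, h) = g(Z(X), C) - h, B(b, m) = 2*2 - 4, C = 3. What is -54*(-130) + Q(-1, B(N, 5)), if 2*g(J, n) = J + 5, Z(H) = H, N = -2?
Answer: 7022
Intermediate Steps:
g(J, n) = 5/2 + J/2 (g(J, n) = (J + 5)/2 = (5 + J)/2 = 5/2 + J/2)
B(b, m) = 0 (B(b, m) = 4 - 4 = 0)
Q(X, h) = 5/2 + X/2 - h (Q(X, h) = (5/2 + X/2) - h = 5/2 + X/2 - h)
-54*(-130) + Q(-1, B(N, 5)) = -54*(-130) + (5/2 + (1/2)*(-1) - 1*0) = 7020 + (5/2 - 1/2 + 0) = 7020 + 2 = 7022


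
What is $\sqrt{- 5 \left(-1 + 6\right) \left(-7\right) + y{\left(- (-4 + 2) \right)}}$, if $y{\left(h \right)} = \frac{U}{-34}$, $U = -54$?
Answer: $\frac{\sqrt{51034}}{17} \approx 13.289$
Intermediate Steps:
$y{\left(h \right)} = \frac{27}{17}$ ($y{\left(h \right)} = - \frac{54}{-34} = \left(-54\right) \left(- \frac{1}{34}\right) = \frac{27}{17}$)
$\sqrt{- 5 \left(-1 + 6\right) \left(-7\right) + y{\left(- (-4 + 2) \right)}} = \sqrt{- 5 \left(-1 + 6\right) \left(-7\right) + \frac{27}{17}} = \sqrt{\left(-5\right) 5 \left(-7\right) + \frac{27}{17}} = \sqrt{\left(-25\right) \left(-7\right) + \frac{27}{17}} = \sqrt{175 + \frac{27}{17}} = \sqrt{\frac{3002}{17}} = \frac{\sqrt{51034}}{17}$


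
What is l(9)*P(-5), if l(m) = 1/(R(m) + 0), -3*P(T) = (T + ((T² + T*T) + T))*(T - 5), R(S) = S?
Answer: 400/27 ≈ 14.815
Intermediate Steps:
P(T) = -(-5 + T)*(2*T + 2*T²)/3 (P(T) = -(T + ((T² + T*T) + T))*(T - 5)/3 = -(T + ((T² + T²) + T))*(-5 + T)/3 = -(T + (2*T² + T))*(-5 + T)/3 = -(T + (T + 2*T²))*(-5 + T)/3 = -(2*T + 2*T²)*(-5 + T)/3 = -(-5 + T)*(2*T + 2*T²)/3)
l(m) = 1/m (l(m) = 1/(m + 0) = 1/m)
l(9)*P(-5) = ((⅔)*(-5)*(5 - 1*(-5)² + 4*(-5)))/9 = ((⅔)*(-5)*(5 - 1*25 - 20))/9 = ((⅔)*(-5)*(5 - 25 - 20))/9 = ((⅔)*(-5)*(-40))/9 = (⅑)*(400/3) = 400/27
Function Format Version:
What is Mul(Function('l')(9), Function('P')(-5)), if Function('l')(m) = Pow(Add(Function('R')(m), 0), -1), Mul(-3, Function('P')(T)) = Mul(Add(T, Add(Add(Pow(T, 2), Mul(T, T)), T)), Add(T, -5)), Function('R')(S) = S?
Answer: Rational(400, 27) ≈ 14.815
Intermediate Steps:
Function('P')(T) = Mul(Rational(-1, 3), Add(-5, T), Add(Mul(2, T), Mul(2, Pow(T, 2)))) (Function('P')(T) = Mul(Rational(-1, 3), Mul(Add(T, Add(Add(Pow(T, 2), Mul(T, T)), T)), Add(T, -5))) = Mul(Rational(-1, 3), Mul(Add(T, Add(Add(Pow(T, 2), Pow(T, 2)), T)), Add(-5, T))) = Mul(Rational(-1, 3), Mul(Add(T, Add(Mul(2, Pow(T, 2)), T)), Add(-5, T))) = Mul(Rational(-1, 3), Mul(Add(T, Add(T, Mul(2, Pow(T, 2)))), Add(-5, T))) = Mul(Rational(-1, 3), Mul(Add(Mul(2, T), Mul(2, Pow(T, 2))), Add(-5, T))) = Mul(Rational(-1, 3), Mul(Add(-5, T), Add(Mul(2, T), Mul(2, Pow(T, 2))))) = Mul(Rational(-1, 3), Add(-5, T), Add(Mul(2, T), Mul(2, Pow(T, 2)))))
Function('l')(m) = Pow(m, -1) (Function('l')(m) = Pow(Add(m, 0), -1) = Pow(m, -1))
Mul(Function('l')(9), Function('P')(-5)) = Mul(Pow(9, -1), Mul(Rational(2, 3), -5, Add(5, Mul(-1, Pow(-5, 2)), Mul(4, -5)))) = Mul(Rational(1, 9), Mul(Rational(2, 3), -5, Add(5, Mul(-1, 25), -20))) = Mul(Rational(1, 9), Mul(Rational(2, 3), -5, Add(5, -25, -20))) = Mul(Rational(1, 9), Mul(Rational(2, 3), -5, -40)) = Mul(Rational(1, 9), Rational(400, 3)) = Rational(400, 27)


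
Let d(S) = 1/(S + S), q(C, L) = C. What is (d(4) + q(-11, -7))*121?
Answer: -10527/8 ≈ -1315.9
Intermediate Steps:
d(S) = 1/(2*S)
(d(4) + q(-11, -7))*121 = ((½)/4 - 11)*121 = ((½)*(¼) - 11)*121 = (⅛ - 11)*121 = -87/8*121 = -10527/8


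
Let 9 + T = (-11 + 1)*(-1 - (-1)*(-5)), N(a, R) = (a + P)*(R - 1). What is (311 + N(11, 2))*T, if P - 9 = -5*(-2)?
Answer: 17391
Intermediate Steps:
P = 19 (P = 9 - 5*(-2) = 9 + 10 = 19)
N(a, R) = (-1 + R)*(19 + a) (N(a, R) = (a + 19)*(R - 1) = (19 + a)*(-1 + R) = (-1 + R)*(19 + a))
T = 51 (T = -9 + (-11 + 1)*(-1 - (-1)*(-5)) = -9 - 10*(-1 - 1*5) = -9 - 10*(-1 - 5) = -9 - 10*(-6) = -9 + 60 = 51)
(311 + N(11, 2))*T = (311 + (-19 - 1*11 + 19*2 + 2*11))*51 = (311 + (-19 - 11 + 38 + 22))*51 = (311 + 30)*51 = 341*51 = 17391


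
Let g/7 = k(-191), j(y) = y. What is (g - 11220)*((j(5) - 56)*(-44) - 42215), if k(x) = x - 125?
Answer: 536890472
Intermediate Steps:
k(x) = -125 + x
g = -2212 (g = 7*(-125 - 191) = 7*(-316) = -2212)
(g - 11220)*((j(5) - 56)*(-44) - 42215) = (-2212 - 11220)*((5 - 56)*(-44) - 42215) = -13432*(-51*(-44) - 42215) = -13432*(2244 - 42215) = -13432*(-39971) = 536890472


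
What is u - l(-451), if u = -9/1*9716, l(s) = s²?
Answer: -290845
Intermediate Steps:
u = -87444 (u = -9*1*9716 = -9*9716 = -87444)
u - l(-451) = -87444 - 1*(-451)² = -87444 - 1*203401 = -87444 - 203401 = -290845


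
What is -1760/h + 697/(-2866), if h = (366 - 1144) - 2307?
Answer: 578783/1768322 ≈ 0.32731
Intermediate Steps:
h = -3085 (h = -778 - 2307 = -3085)
-1760/h + 697/(-2866) = -1760/(-3085) + 697/(-2866) = -1760*(-1/3085) + 697*(-1/2866) = 352/617 - 697/2866 = 578783/1768322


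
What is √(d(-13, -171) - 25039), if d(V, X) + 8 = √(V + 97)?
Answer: √(-25047 + 2*√21) ≈ 158.23*I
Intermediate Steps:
d(V, X) = -8 + √(97 + V) (d(V, X) = -8 + √(V + 97) = -8 + √(97 + V))
√(d(-13, -171) - 25039) = √((-8 + √(97 - 13)) - 25039) = √((-8 + √84) - 25039) = √((-8 + 2*√21) - 25039) = √(-25047 + 2*√21)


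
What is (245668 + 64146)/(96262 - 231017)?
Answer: -309814/134755 ≈ -2.2991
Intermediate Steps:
(245668 + 64146)/(96262 - 231017) = 309814/(-134755) = 309814*(-1/134755) = -309814/134755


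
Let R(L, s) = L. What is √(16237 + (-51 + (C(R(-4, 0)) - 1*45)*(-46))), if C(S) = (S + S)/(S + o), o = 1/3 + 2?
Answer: 8*√7045/5 ≈ 134.30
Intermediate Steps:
o = 7/3 (o = ⅓ + 2 = 7/3 ≈ 2.3333)
C(S) = 2*S/(7/3 + S) (C(S) = (S + S)/(S + 7/3) = (2*S)/(7/3 + S) = 2*S/(7/3 + S))
√(16237 + (-51 + (C(R(-4, 0)) - 1*45)*(-46))) = √(16237 + (-51 + (6*(-4)/(7 + 3*(-4)) - 1*45)*(-46))) = √(16237 + (-51 + (6*(-4)/(7 - 12) - 45)*(-46))) = √(16237 + (-51 + (6*(-4)/(-5) - 45)*(-46))) = √(16237 + (-51 + (6*(-4)*(-⅕) - 45)*(-46))) = √(16237 + (-51 + (24/5 - 45)*(-46))) = √(16237 + (-51 - 201/5*(-46))) = √(16237 + (-51 + 9246/5)) = √(16237 + 8991/5) = √(90176/5) = 8*√7045/5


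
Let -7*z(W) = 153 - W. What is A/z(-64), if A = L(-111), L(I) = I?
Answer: 111/31 ≈ 3.5806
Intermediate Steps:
z(W) = -153/7 + W/7 (z(W) = -(153 - W)/7 = -153/7 + W/7)
A = -111
A/z(-64) = -111/(-153/7 + (⅐)*(-64)) = -111/(-153/7 - 64/7) = -111/(-31) = -111*(-1/31) = 111/31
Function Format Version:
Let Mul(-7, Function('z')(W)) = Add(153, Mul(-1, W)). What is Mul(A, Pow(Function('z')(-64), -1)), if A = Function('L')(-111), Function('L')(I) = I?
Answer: Rational(111, 31) ≈ 3.5806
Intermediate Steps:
Function('z')(W) = Add(Rational(-153, 7), Mul(Rational(1, 7), W)) (Function('z')(W) = Mul(Rational(-1, 7), Add(153, Mul(-1, W))) = Add(Rational(-153, 7), Mul(Rational(1, 7), W)))
A = -111
Mul(A, Pow(Function('z')(-64), -1)) = Mul(-111, Pow(Add(Rational(-153, 7), Mul(Rational(1, 7), -64)), -1)) = Mul(-111, Pow(Add(Rational(-153, 7), Rational(-64, 7)), -1)) = Mul(-111, Pow(-31, -1)) = Mul(-111, Rational(-1, 31)) = Rational(111, 31)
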